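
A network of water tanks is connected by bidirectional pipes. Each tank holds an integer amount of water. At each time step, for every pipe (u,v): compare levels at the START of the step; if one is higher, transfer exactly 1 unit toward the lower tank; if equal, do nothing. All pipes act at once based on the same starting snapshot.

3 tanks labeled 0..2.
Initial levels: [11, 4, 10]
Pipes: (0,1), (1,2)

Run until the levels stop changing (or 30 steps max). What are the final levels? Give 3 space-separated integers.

Answer: 9 7 9

Derivation:
Step 1: flows [0->1,2->1] -> levels [10 6 9]
Step 2: flows [0->1,2->1] -> levels [9 8 8]
Step 3: flows [0->1,1=2] -> levels [8 9 8]
Step 4: flows [1->0,1->2] -> levels [9 7 9]
Step 5: flows [0->1,2->1] -> levels [8 9 8]
  -> period-2 cycle: step 5 state = step 3 state; never stabilizes
  -> state at step 30: (30-3) mod 2 = 1, same as step 4 -> [9 7 9]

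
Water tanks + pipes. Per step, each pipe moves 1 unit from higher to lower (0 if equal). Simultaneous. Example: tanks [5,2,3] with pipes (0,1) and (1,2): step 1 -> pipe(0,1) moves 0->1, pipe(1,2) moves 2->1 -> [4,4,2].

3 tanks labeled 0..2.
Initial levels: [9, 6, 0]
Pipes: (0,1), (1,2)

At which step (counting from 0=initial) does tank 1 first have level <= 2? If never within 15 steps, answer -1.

Step 1: flows [0->1,1->2] -> levels [8 6 1]
Step 2: flows [0->1,1->2] -> levels [7 6 2]
Step 3: flows [0->1,1->2] -> levels [6 6 3]
Step 4: flows [0=1,1->2] -> levels [6 5 4]
Step 5: flows [0->1,1->2] -> levels [5 5 5]
Step 6: flows [0=1,1=2] -> levels [5 5 5]
  -> stable; tank 1 stays at 5 > 2
Tank 1 never reaches <=2 within 15 steps

Answer: -1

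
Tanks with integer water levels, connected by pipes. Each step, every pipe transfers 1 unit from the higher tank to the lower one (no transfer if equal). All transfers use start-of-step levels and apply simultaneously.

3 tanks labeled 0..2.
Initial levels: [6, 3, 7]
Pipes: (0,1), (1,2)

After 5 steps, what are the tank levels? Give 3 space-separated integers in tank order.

Step 1: flows [0->1,2->1] -> levels [5 5 6]
Step 2: flows [0=1,2->1] -> levels [5 6 5]
Step 3: flows [1->0,1->2] -> levels [6 4 6]
Step 4: flows [0->1,2->1] -> levels [5 6 5]
  -> period-2 cycle: step 4 state = step 2 state
  -> state at step 5: (5-2) mod 2 = 1, same as step 3 -> [6 4 6]

Answer: 6 4 6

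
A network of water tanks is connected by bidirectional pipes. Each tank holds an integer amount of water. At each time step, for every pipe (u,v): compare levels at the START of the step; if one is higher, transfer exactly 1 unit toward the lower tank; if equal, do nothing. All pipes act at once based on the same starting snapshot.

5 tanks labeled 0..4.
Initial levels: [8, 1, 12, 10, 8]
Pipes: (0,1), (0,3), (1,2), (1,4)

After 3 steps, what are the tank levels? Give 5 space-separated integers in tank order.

Answer: 7 8 9 8 7

Derivation:
Step 1: flows [0->1,3->0,2->1,4->1] -> levels [8 4 11 9 7]
Step 2: flows [0->1,3->0,2->1,4->1] -> levels [8 7 10 8 6]
Step 3: flows [0->1,0=3,2->1,1->4] -> levels [7 8 9 8 7]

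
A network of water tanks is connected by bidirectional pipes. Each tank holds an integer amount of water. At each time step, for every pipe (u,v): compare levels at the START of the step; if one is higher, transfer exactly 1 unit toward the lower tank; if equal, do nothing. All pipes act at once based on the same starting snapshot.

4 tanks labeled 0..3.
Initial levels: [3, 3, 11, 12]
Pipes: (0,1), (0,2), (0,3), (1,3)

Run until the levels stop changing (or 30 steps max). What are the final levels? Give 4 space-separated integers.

Step 1: flows [0=1,2->0,3->0,3->1] -> levels [5 4 10 10]
Step 2: flows [0->1,2->0,3->0,3->1] -> levels [6 6 9 8]
Step 3: flows [0=1,2->0,3->0,3->1] -> levels [8 7 8 6]
Step 4: flows [0->1,0=2,0->3,1->3] -> levels [6 7 8 8]
Step 5: flows [1->0,2->0,3->0,3->1] -> levels [9 7 7 6]
Step 6: flows [0->1,0->2,0->3,1->3] -> levels [6 7 8 8]
  -> period-2 cycle: step 6 state = step 4 state; never stabilizes
  -> state at step 30: (30-4) mod 2 = 0, same as step 4 -> [6 7 8 8]

Answer: 6 7 8 8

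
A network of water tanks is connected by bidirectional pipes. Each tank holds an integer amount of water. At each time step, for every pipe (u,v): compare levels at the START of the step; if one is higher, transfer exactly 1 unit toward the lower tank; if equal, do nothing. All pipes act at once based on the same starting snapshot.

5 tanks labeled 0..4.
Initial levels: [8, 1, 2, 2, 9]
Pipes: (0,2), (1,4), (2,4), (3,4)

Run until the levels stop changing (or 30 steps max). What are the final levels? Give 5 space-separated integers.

Step 1: flows [0->2,4->1,4->2,4->3] -> levels [7 2 4 3 6]
Step 2: flows [0->2,4->1,4->2,4->3] -> levels [6 3 6 4 3]
Step 3: flows [0=2,1=4,2->4,3->4] -> levels [6 3 5 3 5]
Step 4: flows [0->2,4->1,2=4,4->3] -> levels [5 4 6 4 3]
Step 5: flows [2->0,1->4,2->4,3->4] -> levels [6 3 4 3 6]
Step 6: flows [0->2,4->1,4->2,4->3] -> levels [5 4 6 4 3]
  -> period-2 cycle: step 6 state = step 4 state; never stabilizes
  -> state at step 30: (30-4) mod 2 = 0, same as step 4 -> [5 4 6 4 3]

Answer: 5 4 6 4 3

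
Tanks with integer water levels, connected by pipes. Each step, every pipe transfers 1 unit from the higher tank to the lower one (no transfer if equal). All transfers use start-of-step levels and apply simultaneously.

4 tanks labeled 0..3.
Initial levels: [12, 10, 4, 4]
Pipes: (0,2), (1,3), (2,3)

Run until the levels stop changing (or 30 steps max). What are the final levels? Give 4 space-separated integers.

Answer: 7 8 9 6

Derivation:
Step 1: flows [0->2,1->3,2=3] -> levels [11 9 5 5]
Step 2: flows [0->2,1->3,2=3] -> levels [10 8 6 6]
Step 3: flows [0->2,1->3,2=3] -> levels [9 7 7 7]
Step 4: flows [0->2,1=3,2=3] -> levels [8 7 8 7]
Step 5: flows [0=2,1=3,2->3] -> levels [8 7 7 8]
Step 6: flows [0->2,3->1,3->2] -> levels [7 8 9 6]
Step 7: flows [2->0,1->3,2->3] -> levels [8 7 7 8]
  -> period-2 cycle: step 7 state = step 5 state; never stabilizes
  -> state at step 30: (30-5) mod 2 = 1, same as step 6 -> [7 8 9 6]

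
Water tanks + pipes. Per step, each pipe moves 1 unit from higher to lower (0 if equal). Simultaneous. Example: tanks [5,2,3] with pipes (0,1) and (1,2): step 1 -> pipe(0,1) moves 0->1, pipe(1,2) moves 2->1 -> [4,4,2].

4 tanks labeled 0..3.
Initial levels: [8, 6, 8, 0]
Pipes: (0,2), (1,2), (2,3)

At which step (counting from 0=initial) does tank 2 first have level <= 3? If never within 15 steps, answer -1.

Step 1: flows [0=2,2->1,2->3] -> levels [8 7 6 1]
Step 2: flows [0->2,1->2,2->3] -> levels [7 6 7 2]
Step 3: flows [0=2,2->1,2->3] -> levels [7 7 5 3]
Step 4: flows [0->2,1->2,2->3] -> levels [6 6 6 4]
Step 5: flows [0=2,1=2,2->3] -> levels [6 6 5 5]
Step 6: flows [0->2,1->2,2=3] -> levels [5 5 7 5]
Step 7: flows [2->0,2->1,2->3] -> levels [6 6 4 6]
Step 8: flows [0->2,1->2,3->2] -> levels [5 5 7 5]
  -> period-2 cycle (repeats step 6); tank 2 never drops to <=3
Tank 2 never reaches <=3 within 15 steps

Answer: -1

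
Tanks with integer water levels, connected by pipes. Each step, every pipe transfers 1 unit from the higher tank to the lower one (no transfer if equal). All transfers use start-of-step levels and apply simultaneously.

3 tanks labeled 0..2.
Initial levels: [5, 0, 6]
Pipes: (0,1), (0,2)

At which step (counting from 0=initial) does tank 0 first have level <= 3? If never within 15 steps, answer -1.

Answer: 4

Derivation:
Step 1: flows [0->1,2->0] -> levels [5 1 5]
Step 2: flows [0->1,0=2] -> levels [4 2 5]
Step 3: flows [0->1,2->0] -> levels [4 3 4]
Step 4: flows [0->1,0=2] -> levels [3 4 4]
Tank 0 first reaches <=3 at step 4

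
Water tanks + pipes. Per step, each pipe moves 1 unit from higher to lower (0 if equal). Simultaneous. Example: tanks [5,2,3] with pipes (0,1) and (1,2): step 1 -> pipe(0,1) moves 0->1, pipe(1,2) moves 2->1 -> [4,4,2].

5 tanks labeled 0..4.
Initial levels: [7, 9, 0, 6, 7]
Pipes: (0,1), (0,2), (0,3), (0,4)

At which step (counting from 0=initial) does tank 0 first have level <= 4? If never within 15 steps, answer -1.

Step 1: flows [1->0,0->2,0->3,0=4] -> levels [6 8 1 7 7]
Step 2: flows [1->0,0->2,3->0,4->0] -> levels [8 7 2 6 6]
Step 3: flows [0->1,0->2,0->3,0->4] -> levels [4 8 3 7 7]
Tank 0 first reaches <=4 at step 3

Answer: 3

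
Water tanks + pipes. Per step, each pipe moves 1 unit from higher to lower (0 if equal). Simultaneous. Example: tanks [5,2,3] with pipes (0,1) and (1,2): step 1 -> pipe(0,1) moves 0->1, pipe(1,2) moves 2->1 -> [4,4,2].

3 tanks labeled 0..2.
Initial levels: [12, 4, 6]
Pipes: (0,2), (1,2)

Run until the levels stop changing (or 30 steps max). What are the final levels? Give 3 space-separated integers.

Answer: 8 8 6

Derivation:
Step 1: flows [0->2,2->1] -> levels [11 5 6]
Step 2: flows [0->2,2->1] -> levels [10 6 6]
Step 3: flows [0->2,1=2] -> levels [9 6 7]
Step 4: flows [0->2,2->1] -> levels [8 7 7]
Step 5: flows [0->2,1=2] -> levels [7 7 8]
Step 6: flows [2->0,2->1] -> levels [8 8 6]
Step 7: flows [0->2,1->2] -> levels [7 7 8]
  -> period-2 cycle: step 7 state = step 5 state; never stabilizes
  -> state at step 30: (30-5) mod 2 = 1, same as step 6 -> [8 8 6]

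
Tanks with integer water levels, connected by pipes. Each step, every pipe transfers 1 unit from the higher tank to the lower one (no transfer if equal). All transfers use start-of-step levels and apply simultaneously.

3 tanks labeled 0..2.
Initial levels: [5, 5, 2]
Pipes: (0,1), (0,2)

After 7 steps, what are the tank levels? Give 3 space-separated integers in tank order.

Step 1: flows [0=1,0->2] -> levels [4 5 3]
Step 2: flows [1->0,0->2] -> levels [4 4 4]
Step 3: flows [0=1,0=2] -> levels [4 4 4]
  -> stable; steps 4..7 unchanged -> [4 4 4]

Answer: 4 4 4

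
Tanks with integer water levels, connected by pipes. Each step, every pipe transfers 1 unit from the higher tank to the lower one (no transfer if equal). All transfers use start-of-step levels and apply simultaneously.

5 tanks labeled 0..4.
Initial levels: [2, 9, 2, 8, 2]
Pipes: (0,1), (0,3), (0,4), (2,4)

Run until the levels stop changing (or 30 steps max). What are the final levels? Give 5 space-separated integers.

Step 1: flows [1->0,3->0,0=4,2=4] -> levels [4 8 2 7 2]
Step 2: flows [1->0,3->0,0->4,2=4] -> levels [5 7 2 6 3]
Step 3: flows [1->0,3->0,0->4,4->2] -> levels [6 6 3 5 3]
Step 4: flows [0=1,0->3,0->4,2=4] -> levels [4 6 3 6 4]
Step 5: flows [1->0,3->0,0=4,4->2] -> levels [6 5 4 5 3]
Step 6: flows [0->1,0->3,0->4,2->4] -> levels [3 6 3 6 5]
Step 7: flows [1->0,3->0,4->0,4->2] -> levels [6 5 4 5 3]
  -> period-2 cycle: step 7 state = step 5 state; never stabilizes
  -> state at step 30: (30-5) mod 2 = 1, same as step 6 -> [3 6 3 6 5]

Answer: 3 6 3 6 5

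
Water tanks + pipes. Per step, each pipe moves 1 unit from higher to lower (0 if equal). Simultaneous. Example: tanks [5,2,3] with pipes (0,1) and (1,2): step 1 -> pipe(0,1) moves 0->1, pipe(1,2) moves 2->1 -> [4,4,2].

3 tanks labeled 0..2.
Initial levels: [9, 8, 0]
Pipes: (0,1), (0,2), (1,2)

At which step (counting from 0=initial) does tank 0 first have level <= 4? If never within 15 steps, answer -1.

Step 1: flows [0->1,0->2,1->2] -> levels [7 8 2]
Step 2: flows [1->0,0->2,1->2] -> levels [7 6 4]
Step 3: flows [0->1,0->2,1->2] -> levels [5 6 6]
Step 4: flows [1->0,2->0,1=2] -> levels [7 5 5]
Step 5: flows [0->1,0->2,1=2] -> levels [5 6 6]
  -> period-2 cycle (repeats step 3); tank 0 never drops to <=4
Tank 0 never reaches <=4 within 15 steps

Answer: -1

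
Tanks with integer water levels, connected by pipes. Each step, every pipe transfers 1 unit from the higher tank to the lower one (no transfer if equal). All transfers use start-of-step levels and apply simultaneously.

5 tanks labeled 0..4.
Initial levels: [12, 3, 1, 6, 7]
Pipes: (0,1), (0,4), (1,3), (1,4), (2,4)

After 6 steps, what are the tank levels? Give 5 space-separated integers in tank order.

Answer: 6 4 5 7 7

Derivation:
Step 1: flows [0->1,0->4,3->1,4->1,4->2] -> levels [10 6 2 5 6]
Step 2: flows [0->1,0->4,1->3,1=4,4->2] -> levels [8 6 3 6 6]
Step 3: flows [0->1,0->4,1=3,1=4,4->2] -> levels [6 7 4 6 6]
Step 4: flows [1->0,0=4,1->3,1->4,4->2] -> levels [7 4 5 7 6]
Step 5: flows [0->1,0->4,3->1,4->1,4->2] -> levels [5 7 6 6 5]
Step 6: flows [1->0,0=4,1->3,1->4,2->4] -> levels [6 4 5 7 7]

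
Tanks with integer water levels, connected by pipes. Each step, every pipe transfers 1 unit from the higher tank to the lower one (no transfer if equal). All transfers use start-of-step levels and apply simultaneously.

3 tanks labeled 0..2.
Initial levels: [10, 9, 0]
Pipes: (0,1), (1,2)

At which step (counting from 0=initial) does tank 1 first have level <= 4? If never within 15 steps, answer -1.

Step 1: flows [0->1,1->2] -> levels [9 9 1]
Step 2: flows [0=1,1->2] -> levels [9 8 2]
Step 3: flows [0->1,1->2] -> levels [8 8 3]
Step 4: flows [0=1,1->2] -> levels [8 7 4]
Step 5: flows [0->1,1->2] -> levels [7 7 5]
Step 6: flows [0=1,1->2] -> levels [7 6 6]
Step 7: flows [0->1,1=2] -> levels [6 7 6]
Step 8: flows [1->0,1->2] -> levels [7 5 7]
Step 9: flows [0->1,2->1] -> levels [6 7 6]
  -> period-2 cycle (repeats step 7); tank 1 never drops to <=4
Tank 1 never reaches <=4 within 15 steps

Answer: -1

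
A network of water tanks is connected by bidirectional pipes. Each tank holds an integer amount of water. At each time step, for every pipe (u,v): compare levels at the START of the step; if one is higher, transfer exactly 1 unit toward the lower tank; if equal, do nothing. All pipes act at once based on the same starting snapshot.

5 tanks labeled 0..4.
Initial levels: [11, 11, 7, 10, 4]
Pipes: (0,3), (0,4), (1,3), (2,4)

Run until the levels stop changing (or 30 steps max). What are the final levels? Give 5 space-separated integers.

Answer: 9 10 9 8 7

Derivation:
Step 1: flows [0->3,0->4,1->3,2->4] -> levels [9 10 6 12 6]
Step 2: flows [3->0,0->4,3->1,2=4] -> levels [9 11 6 10 7]
Step 3: flows [3->0,0->4,1->3,4->2] -> levels [9 10 7 10 7]
Step 4: flows [3->0,0->4,1=3,2=4] -> levels [9 10 7 9 8]
Step 5: flows [0=3,0->4,1->3,4->2] -> levels [8 9 8 10 8]
Step 6: flows [3->0,0=4,3->1,2=4] -> levels [9 10 8 8 8]
Step 7: flows [0->3,0->4,1->3,2=4] -> levels [7 9 8 10 9]
Step 8: flows [3->0,4->0,3->1,4->2] -> levels [9 10 9 8 7]
Step 9: flows [0->3,0->4,1->3,2->4] -> levels [7 9 8 10 9]
  -> period-2 cycle: step 9 state = step 7 state; never stabilizes
  -> state at step 30: (30-7) mod 2 = 1, same as step 8 -> [9 10 9 8 7]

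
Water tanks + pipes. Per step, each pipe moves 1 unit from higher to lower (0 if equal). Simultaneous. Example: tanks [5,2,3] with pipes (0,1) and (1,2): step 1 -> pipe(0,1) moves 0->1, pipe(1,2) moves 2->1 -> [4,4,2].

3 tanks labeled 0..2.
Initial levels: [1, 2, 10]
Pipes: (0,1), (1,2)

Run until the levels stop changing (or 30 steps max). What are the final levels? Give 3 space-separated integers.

Answer: 4 5 4

Derivation:
Step 1: flows [1->0,2->1] -> levels [2 2 9]
Step 2: flows [0=1,2->1] -> levels [2 3 8]
Step 3: flows [1->0,2->1] -> levels [3 3 7]
Step 4: flows [0=1,2->1] -> levels [3 4 6]
Step 5: flows [1->0,2->1] -> levels [4 4 5]
Step 6: flows [0=1,2->1] -> levels [4 5 4]
Step 7: flows [1->0,1->2] -> levels [5 3 5]
Step 8: flows [0->1,2->1] -> levels [4 5 4]
  -> period-2 cycle: step 8 state = step 6 state; never stabilizes
  -> state at step 30: (30-6) mod 2 = 0, same as step 6 -> [4 5 4]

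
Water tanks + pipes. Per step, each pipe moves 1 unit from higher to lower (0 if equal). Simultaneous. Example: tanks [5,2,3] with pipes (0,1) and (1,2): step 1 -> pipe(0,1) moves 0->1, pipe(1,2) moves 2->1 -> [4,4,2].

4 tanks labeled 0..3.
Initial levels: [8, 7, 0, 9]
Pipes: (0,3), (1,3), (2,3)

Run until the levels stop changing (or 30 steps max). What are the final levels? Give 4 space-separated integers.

Answer: 7 7 6 4

Derivation:
Step 1: flows [3->0,3->1,3->2] -> levels [9 8 1 6]
Step 2: flows [0->3,1->3,3->2] -> levels [8 7 2 7]
Step 3: flows [0->3,1=3,3->2] -> levels [7 7 3 7]
Step 4: flows [0=3,1=3,3->2] -> levels [7 7 4 6]
Step 5: flows [0->3,1->3,3->2] -> levels [6 6 5 7]
Step 6: flows [3->0,3->1,3->2] -> levels [7 7 6 4]
Step 7: flows [0->3,1->3,2->3] -> levels [6 6 5 7]
  -> period-2 cycle: step 7 state = step 5 state; never stabilizes
  -> state at step 30: (30-5) mod 2 = 1, same as step 6 -> [7 7 6 4]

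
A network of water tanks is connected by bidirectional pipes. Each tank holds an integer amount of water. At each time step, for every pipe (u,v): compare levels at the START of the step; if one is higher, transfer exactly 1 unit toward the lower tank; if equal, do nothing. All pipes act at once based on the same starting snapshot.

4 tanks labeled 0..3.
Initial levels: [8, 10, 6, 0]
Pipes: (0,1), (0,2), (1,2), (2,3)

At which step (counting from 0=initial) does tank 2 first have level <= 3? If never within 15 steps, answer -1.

Step 1: flows [1->0,0->2,1->2,2->3] -> levels [8 8 7 1]
Step 2: flows [0=1,0->2,1->2,2->3] -> levels [7 7 8 2]
Step 3: flows [0=1,2->0,2->1,2->3] -> levels [8 8 5 3]
Step 4: flows [0=1,0->2,1->2,2->3] -> levels [7 7 6 4]
Step 5: flows [0=1,0->2,1->2,2->3] -> levels [6 6 7 5]
Step 6: flows [0=1,2->0,2->1,2->3] -> levels [7 7 4 6]
Step 7: flows [0=1,0->2,1->2,3->2] -> levels [6 6 7 5]
  -> period-2 cycle (repeats step 5); tank 2 never drops to <=3
Tank 2 never reaches <=3 within 15 steps

Answer: -1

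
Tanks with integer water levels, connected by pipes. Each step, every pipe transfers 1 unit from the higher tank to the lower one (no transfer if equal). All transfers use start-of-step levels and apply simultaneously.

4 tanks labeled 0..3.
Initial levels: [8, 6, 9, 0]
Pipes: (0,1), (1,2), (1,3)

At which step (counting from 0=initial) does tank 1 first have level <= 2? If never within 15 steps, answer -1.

Step 1: flows [0->1,2->1,1->3] -> levels [7 7 8 1]
Step 2: flows [0=1,2->1,1->3] -> levels [7 7 7 2]
Step 3: flows [0=1,1=2,1->3] -> levels [7 6 7 3]
Step 4: flows [0->1,2->1,1->3] -> levels [6 7 6 4]
Step 5: flows [1->0,1->2,1->3] -> levels [7 4 7 5]
Step 6: flows [0->1,2->1,3->1] -> levels [6 7 6 4]
  -> period-2 cycle (repeats step 4); tank 1 never drops to <=2
Tank 1 never reaches <=2 within 15 steps

Answer: -1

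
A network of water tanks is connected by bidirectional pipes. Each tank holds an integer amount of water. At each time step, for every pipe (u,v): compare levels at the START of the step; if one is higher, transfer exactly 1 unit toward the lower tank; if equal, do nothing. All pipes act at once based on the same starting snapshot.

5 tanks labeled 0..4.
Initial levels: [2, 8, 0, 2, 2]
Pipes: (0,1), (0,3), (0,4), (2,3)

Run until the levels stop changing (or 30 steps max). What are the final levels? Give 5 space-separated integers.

Step 1: flows [1->0,0=3,0=4,3->2] -> levels [3 7 1 1 2]
Step 2: flows [1->0,0->3,0->4,2=3] -> levels [2 6 1 2 3]
Step 3: flows [1->0,0=3,4->0,3->2] -> levels [4 5 2 1 2]
Step 4: flows [1->0,0->3,0->4,2->3] -> levels [3 4 1 3 3]
Step 5: flows [1->0,0=3,0=4,3->2] -> levels [4 3 2 2 3]
Step 6: flows [0->1,0->3,0->4,2=3] -> levels [1 4 2 3 4]
Step 7: flows [1->0,3->0,4->0,3->2] -> levels [4 3 3 1 3]
Step 8: flows [0->1,0->3,0->4,2->3] -> levels [1 4 2 3 4]
  -> period-2 cycle: step 8 state = step 6 state; never stabilizes
  -> state at step 30: (30-6) mod 2 = 0, same as step 6 -> [1 4 2 3 4]

Answer: 1 4 2 3 4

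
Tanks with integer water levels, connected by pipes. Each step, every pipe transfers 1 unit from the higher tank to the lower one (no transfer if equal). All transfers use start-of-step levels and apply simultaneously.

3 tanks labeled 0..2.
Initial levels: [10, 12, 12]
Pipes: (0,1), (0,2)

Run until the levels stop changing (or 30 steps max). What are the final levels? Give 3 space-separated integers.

Answer: 10 12 12

Derivation:
Step 1: flows [1->0,2->0] -> levels [12 11 11]
Step 2: flows [0->1,0->2] -> levels [10 12 12]
  -> period-2 cycle: step 2 state = step 0 state; never stabilizes
  -> state at step 30: (30-0) mod 2 = 0, same as step 0 -> [10 12 12]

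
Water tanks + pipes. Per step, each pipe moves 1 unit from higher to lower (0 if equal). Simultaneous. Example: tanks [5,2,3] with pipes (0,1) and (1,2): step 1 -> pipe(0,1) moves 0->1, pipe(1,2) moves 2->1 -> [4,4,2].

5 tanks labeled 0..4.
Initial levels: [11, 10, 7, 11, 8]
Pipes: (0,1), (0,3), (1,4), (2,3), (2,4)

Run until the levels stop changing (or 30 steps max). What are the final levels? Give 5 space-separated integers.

Step 1: flows [0->1,0=3,1->4,3->2,4->2] -> levels [10 10 9 10 8]
Step 2: flows [0=1,0=3,1->4,3->2,2->4] -> levels [10 9 9 9 10]
Step 3: flows [0->1,0->3,4->1,2=3,4->2] -> levels [8 11 10 10 8]
Step 4: flows [1->0,3->0,1->4,2=3,2->4] -> levels [10 9 9 9 10]
  -> period-2 cycle: step 4 state = step 2 state; never stabilizes
  -> state at step 30: (30-2) mod 2 = 0, same as step 2 -> [10 9 9 9 10]

Answer: 10 9 9 9 10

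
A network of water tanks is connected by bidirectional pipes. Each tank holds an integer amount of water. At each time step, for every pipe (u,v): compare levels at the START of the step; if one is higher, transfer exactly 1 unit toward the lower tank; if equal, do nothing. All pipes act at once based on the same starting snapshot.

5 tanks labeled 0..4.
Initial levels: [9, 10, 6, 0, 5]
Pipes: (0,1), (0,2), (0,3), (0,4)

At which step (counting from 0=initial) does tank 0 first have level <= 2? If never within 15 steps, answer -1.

Answer: -1

Derivation:
Step 1: flows [1->0,0->2,0->3,0->4] -> levels [7 9 7 1 6]
Step 2: flows [1->0,0=2,0->3,0->4] -> levels [6 8 7 2 7]
Step 3: flows [1->0,2->0,0->3,4->0] -> levels [8 7 6 3 6]
Step 4: flows [0->1,0->2,0->3,0->4] -> levels [4 8 7 4 7]
Step 5: flows [1->0,2->0,0=3,4->0] -> levels [7 7 6 4 6]
Step 6: flows [0=1,0->2,0->3,0->4] -> levels [4 7 7 5 7]
Step 7: flows [1->0,2->0,3->0,4->0] -> levels [8 6 6 4 6]
Step 8: flows [0->1,0->2,0->3,0->4] -> levels [4 7 7 5 7]
  -> period-2 cycle (repeats step 6); tank 0 never drops to <=2
Tank 0 never reaches <=2 within 15 steps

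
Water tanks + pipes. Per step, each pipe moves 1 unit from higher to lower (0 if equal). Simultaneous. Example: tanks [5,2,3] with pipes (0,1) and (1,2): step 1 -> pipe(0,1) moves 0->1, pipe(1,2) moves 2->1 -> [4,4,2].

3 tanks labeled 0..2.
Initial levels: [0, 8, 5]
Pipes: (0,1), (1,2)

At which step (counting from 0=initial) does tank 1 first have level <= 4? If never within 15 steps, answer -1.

Answer: 4

Derivation:
Step 1: flows [1->0,1->2] -> levels [1 6 6]
Step 2: flows [1->0,1=2] -> levels [2 5 6]
Step 3: flows [1->0,2->1] -> levels [3 5 5]
Step 4: flows [1->0,1=2] -> levels [4 4 5]
Tank 1 first reaches <=4 at step 4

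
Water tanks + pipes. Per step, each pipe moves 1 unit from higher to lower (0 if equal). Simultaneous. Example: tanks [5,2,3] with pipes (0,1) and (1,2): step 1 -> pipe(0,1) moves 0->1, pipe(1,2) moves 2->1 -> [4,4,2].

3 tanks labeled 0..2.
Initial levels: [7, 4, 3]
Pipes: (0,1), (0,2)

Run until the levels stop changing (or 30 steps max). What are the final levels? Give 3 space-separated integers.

Step 1: flows [0->1,0->2] -> levels [5 5 4]
Step 2: flows [0=1,0->2] -> levels [4 5 5]
Step 3: flows [1->0,2->0] -> levels [6 4 4]
Step 4: flows [0->1,0->2] -> levels [4 5 5]
  -> period-2 cycle: step 4 state = step 2 state; never stabilizes
  -> state at step 30: (30-2) mod 2 = 0, same as step 2 -> [4 5 5]

Answer: 4 5 5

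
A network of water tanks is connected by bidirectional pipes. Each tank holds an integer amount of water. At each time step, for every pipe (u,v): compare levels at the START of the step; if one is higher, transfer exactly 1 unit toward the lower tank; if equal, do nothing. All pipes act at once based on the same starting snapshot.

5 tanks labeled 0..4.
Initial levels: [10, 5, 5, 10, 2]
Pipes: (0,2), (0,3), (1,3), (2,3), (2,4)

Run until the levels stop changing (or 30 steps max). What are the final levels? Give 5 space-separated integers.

Answer: 6 7 8 5 6

Derivation:
Step 1: flows [0->2,0=3,3->1,3->2,2->4] -> levels [9 6 6 8 3]
Step 2: flows [0->2,0->3,3->1,3->2,2->4] -> levels [7 7 7 7 4]
Step 3: flows [0=2,0=3,1=3,2=3,2->4] -> levels [7 7 6 7 5]
Step 4: flows [0->2,0=3,1=3,3->2,2->4] -> levels [6 7 7 6 6]
Step 5: flows [2->0,0=3,1->3,2->3,2->4] -> levels [7 6 4 8 7]
Step 6: flows [0->2,3->0,3->1,3->2,4->2] -> levels [7 7 7 5 6]
Step 7: flows [0=2,0->3,1->3,2->3,2->4] -> levels [6 6 5 8 7]
Step 8: flows [0->2,3->0,3->1,3->2,4->2] -> levels [6 7 8 5 6]
Step 9: flows [2->0,0->3,1->3,2->3,2->4] -> levels [6 6 5 8 7]
  -> period-2 cycle: step 9 state = step 7 state; never stabilizes
  -> state at step 30: (30-7) mod 2 = 1, same as step 8 -> [6 7 8 5 6]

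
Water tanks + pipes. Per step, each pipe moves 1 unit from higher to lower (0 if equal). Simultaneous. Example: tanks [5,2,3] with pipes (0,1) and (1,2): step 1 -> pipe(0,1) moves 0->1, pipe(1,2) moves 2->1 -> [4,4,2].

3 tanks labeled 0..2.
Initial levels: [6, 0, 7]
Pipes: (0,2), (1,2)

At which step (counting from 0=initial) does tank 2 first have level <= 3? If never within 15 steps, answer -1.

Step 1: flows [2->0,2->1] -> levels [7 1 5]
Step 2: flows [0->2,2->1] -> levels [6 2 5]
Step 3: flows [0->2,2->1] -> levels [5 3 5]
Step 4: flows [0=2,2->1] -> levels [5 4 4]
Step 5: flows [0->2,1=2] -> levels [4 4 5]
Step 6: flows [2->0,2->1] -> levels [5 5 3]
Tank 2 first reaches <=3 at step 6

Answer: 6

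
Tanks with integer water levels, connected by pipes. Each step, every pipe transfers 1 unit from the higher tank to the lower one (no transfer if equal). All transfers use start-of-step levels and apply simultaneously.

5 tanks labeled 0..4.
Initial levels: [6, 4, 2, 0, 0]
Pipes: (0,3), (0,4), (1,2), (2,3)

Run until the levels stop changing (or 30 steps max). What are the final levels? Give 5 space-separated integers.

Answer: 1 2 3 3 3

Derivation:
Step 1: flows [0->3,0->4,1->2,2->3] -> levels [4 3 2 2 1]
Step 2: flows [0->3,0->4,1->2,2=3] -> levels [2 2 3 3 2]
Step 3: flows [3->0,0=4,2->1,2=3] -> levels [3 3 2 2 2]
Step 4: flows [0->3,0->4,1->2,2=3] -> levels [1 2 3 3 3]
Step 5: flows [3->0,4->0,2->1,2=3] -> levels [3 3 2 2 2]
  -> period-2 cycle: step 5 state = step 3 state; never stabilizes
  -> state at step 30: (30-3) mod 2 = 1, same as step 4 -> [1 2 3 3 3]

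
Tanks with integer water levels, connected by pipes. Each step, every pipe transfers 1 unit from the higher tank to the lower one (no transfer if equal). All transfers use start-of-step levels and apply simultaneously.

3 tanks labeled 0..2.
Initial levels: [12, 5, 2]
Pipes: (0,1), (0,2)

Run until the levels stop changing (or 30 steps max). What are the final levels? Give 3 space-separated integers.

Answer: 5 7 7

Derivation:
Step 1: flows [0->1,0->2] -> levels [10 6 3]
Step 2: flows [0->1,0->2] -> levels [8 7 4]
Step 3: flows [0->1,0->2] -> levels [6 8 5]
Step 4: flows [1->0,0->2] -> levels [6 7 6]
Step 5: flows [1->0,0=2] -> levels [7 6 6]
Step 6: flows [0->1,0->2] -> levels [5 7 7]
Step 7: flows [1->0,2->0] -> levels [7 6 6]
  -> period-2 cycle: step 7 state = step 5 state; never stabilizes
  -> state at step 30: (30-5) mod 2 = 1, same as step 6 -> [5 7 7]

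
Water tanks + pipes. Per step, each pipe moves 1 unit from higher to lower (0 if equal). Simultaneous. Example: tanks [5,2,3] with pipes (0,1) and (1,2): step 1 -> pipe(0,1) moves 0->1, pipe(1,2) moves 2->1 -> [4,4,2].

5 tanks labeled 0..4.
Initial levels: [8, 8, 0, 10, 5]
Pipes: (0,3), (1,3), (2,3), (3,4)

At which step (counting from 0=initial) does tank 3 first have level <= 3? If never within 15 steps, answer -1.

Answer: -1

Derivation:
Step 1: flows [3->0,3->1,3->2,3->4] -> levels [9 9 1 6 6]
Step 2: flows [0->3,1->3,3->2,3=4] -> levels [8 8 2 7 6]
Step 3: flows [0->3,1->3,3->2,3->4] -> levels [7 7 3 7 7]
Step 4: flows [0=3,1=3,3->2,3=4] -> levels [7 7 4 6 7]
Step 5: flows [0->3,1->3,3->2,4->3] -> levels [6 6 5 8 6]
Step 6: flows [3->0,3->1,3->2,3->4] -> levels [7 7 6 4 7]
Step 7: flows [0->3,1->3,2->3,4->3] -> levels [6 6 5 8 6]
  -> period-2 cycle (repeats step 5); tank 3 never drops to <=3
Tank 3 never reaches <=3 within 15 steps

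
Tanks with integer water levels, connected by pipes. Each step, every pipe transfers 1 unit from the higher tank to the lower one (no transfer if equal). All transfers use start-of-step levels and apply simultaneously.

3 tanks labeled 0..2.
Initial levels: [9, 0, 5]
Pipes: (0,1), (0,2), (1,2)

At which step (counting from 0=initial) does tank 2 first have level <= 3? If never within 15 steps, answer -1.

Answer: -1

Derivation:
Step 1: flows [0->1,0->2,2->1] -> levels [7 2 5]
Step 2: flows [0->1,0->2,2->1] -> levels [5 4 5]
Step 3: flows [0->1,0=2,2->1] -> levels [4 6 4]
Step 4: flows [1->0,0=2,1->2] -> levels [5 4 5]
  -> period-2 cycle (repeats step 2); tank 2 never drops to <=3
Tank 2 never reaches <=3 within 15 steps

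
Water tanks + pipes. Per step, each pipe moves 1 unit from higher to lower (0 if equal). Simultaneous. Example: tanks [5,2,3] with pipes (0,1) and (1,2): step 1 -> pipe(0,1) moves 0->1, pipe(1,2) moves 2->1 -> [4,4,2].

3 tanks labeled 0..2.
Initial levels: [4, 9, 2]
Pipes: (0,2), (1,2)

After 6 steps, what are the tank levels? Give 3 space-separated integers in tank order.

Step 1: flows [0->2,1->2] -> levels [3 8 4]
Step 2: flows [2->0,1->2] -> levels [4 7 4]
Step 3: flows [0=2,1->2] -> levels [4 6 5]
Step 4: flows [2->0,1->2] -> levels [5 5 5]
Step 5: flows [0=2,1=2] -> levels [5 5 5]
  -> stable; steps 6..6 unchanged -> [5 5 5]

Answer: 5 5 5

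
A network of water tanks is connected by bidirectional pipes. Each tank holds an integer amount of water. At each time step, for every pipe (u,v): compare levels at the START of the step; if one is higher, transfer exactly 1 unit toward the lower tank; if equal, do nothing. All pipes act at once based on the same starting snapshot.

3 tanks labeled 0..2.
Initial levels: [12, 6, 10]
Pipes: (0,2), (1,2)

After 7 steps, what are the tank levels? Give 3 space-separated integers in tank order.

Answer: 10 10 8

Derivation:
Step 1: flows [0->2,2->1] -> levels [11 7 10]
Step 2: flows [0->2,2->1] -> levels [10 8 10]
Step 3: flows [0=2,2->1] -> levels [10 9 9]
Step 4: flows [0->2,1=2] -> levels [9 9 10]
Step 5: flows [2->0,2->1] -> levels [10 10 8]
Step 6: flows [0->2,1->2] -> levels [9 9 10]
  -> period-2 cycle: step 6 state = step 4 state
  -> state at step 7: (7-4) mod 2 = 1, same as step 5 -> [10 10 8]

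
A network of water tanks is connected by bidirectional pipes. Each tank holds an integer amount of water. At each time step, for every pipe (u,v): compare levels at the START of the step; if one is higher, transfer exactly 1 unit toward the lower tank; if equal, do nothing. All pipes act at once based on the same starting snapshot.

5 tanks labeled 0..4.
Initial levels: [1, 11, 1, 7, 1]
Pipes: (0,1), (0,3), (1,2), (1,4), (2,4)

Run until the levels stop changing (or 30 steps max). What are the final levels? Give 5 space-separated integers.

Answer: 4 6 3 5 3

Derivation:
Step 1: flows [1->0,3->0,1->2,1->4,2=4] -> levels [3 8 2 6 2]
Step 2: flows [1->0,3->0,1->2,1->4,2=4] -> levels [5 5 3 5 3]
Step 3: flows [0=1,0=3,1->2,1->4,2=4] -> levels [5 3 4 5 4]
Step 4: flows [0->1,0=3,2->1,4->1,2=4] -> levels [4 6 3 5 3]
Step 5: flows [1->0,3->0,1->2,1->4,2=4] -> levels [6 3 4 4 4]
Step 6: flows [0->1,0->3,2->1,4->1,2=4] -> levels [4 6 3 5 3]
  -> period-2 cycle: step 6 state = step 4 state; never stabilizes
  -> state at step 30: (30-4) mod 2 = 0, same as step 4 -> [4 6 3 5 3]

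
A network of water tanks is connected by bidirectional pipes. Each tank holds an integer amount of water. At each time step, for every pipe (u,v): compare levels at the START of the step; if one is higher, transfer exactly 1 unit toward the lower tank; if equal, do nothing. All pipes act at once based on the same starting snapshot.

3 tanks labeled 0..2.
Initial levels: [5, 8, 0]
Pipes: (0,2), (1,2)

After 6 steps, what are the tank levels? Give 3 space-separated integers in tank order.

Step 1: flows [0->2,1->2] -> levels [4 7 2]
Step 2: flows [0->2,1->2] -> levels [3 6 4]
Step 3: flows [2->0,1->2] -> levels [4 5 4]
Step 4: flows [0=2,1->2] -> levels [4 4 5]
Step 5: flows [2->0,2->1] -> levels [5 5 3]
Step 6: flows [0->2,1->2] -> levels [4 4 5]

Answer: 4 4 5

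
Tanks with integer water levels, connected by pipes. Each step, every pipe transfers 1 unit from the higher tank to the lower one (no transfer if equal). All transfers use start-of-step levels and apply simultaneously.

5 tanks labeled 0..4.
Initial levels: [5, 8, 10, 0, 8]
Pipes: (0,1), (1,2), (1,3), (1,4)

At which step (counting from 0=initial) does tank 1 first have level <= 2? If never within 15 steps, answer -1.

Step 1: flows [1->0,2->1,1->3,1=4] -> levels [6 7 9 1 8]
Step 2: flows [1->0,2->1,1->3,4->1] -> levels [7 7 8 2 7]
Step 3: flows [0=1,2->1,1->3,1=4] -> levels [7 7 7 3 7]
Step 4: flows [0=1,1=2,1->3,1=4] -> levels [7 6 7 4 7]
Step 5: flows [0->1,2->1,1->3,4->1] -> levels [6 8 6 5 6]
Step 6: flows [1->0,1->2,1->3,1->4] -> levels [7 4 7 6 7]
Step 7: flows [0->1,2->1,3->1,4->1] -> levels [6 8 6 5 6]
  -> period-2 cycle (repeats step 5); tank 1 never drops to <=2
Tank 1 never reaches <=2 within 15 steps

Answer: -1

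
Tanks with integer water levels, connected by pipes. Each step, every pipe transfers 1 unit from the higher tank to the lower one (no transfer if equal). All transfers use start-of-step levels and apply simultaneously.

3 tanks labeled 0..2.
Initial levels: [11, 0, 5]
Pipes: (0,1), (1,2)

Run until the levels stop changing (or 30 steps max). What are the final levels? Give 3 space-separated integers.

Answer: 5 6 5

Derivation:
Step 1: flows [0->1,2->1] -> levels [10 2 4]
Step 2: flows [0->1,2->1] -> levels [9 4 3]
Step 3: flows [0->1,1->2] -> levels [8 4 4]
Step 4: flows [0->1,1=2] -> levels [7 5 4]
Step 5: flows [0->1,1->2] -> levels [6 5 5]
Step 6: flows [0->1,1=2] -> levels [5 6 5]
Step 7: flows [1->0,1->2] -> levels [6 4 6]
Step 8: flows [0->1,2->1] -> levels [5 6 5]
  -> period-2 cycle: step 8 state = step 6 state; never stabilizes
  -> state at step 30: (30-6) mod 2 = 0, same as step 6 -> [5 6 5]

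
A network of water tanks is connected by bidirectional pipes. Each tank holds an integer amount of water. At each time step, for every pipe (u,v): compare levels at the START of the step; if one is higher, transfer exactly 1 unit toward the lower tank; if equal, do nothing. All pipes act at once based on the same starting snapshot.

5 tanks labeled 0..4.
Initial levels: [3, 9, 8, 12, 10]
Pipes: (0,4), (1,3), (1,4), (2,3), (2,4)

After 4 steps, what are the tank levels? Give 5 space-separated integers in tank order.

Answer: 7 9 9 9 8

Derivation:
Step 1: flows [4->0,3->1,4->1,3->2,4->2] -> levels [4 11 10 10 7]
Step 2: flows [4->0,1->3,1->4,2=3,2->4] -> levels [5 9 9 11 8]
Step 3: flows [4->0,3->1,1->4,3->2,2->4] -> levels [6 9 9 9 9]
Step 4: flows [4->0,1=3,1=4,2=3,2=4] -> levels [7 9 9 9 8]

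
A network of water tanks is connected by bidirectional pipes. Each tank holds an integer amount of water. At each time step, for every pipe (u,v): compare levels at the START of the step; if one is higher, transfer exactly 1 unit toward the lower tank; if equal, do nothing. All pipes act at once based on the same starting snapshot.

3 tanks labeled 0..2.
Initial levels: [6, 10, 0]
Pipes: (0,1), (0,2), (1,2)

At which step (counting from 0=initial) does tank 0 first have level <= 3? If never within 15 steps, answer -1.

Answer: -1

Derivation:
Step 1: flows [1->0,0->2,1->2] -> levels [6 8 2]
Step 2: flows [1->0,0->2,1->2] -> levels [6 6 4]
Step 3: flows [0=1,0->2,1->2] -> levels [5 5 6]
Step 4: flows [0=1,2->0,2->1] -> levels [6 6 4]
  -> period-2 cycle (repeats step 2); tank 0 never drops to <=3
Tank 0 never reaches <=3 within 15 steps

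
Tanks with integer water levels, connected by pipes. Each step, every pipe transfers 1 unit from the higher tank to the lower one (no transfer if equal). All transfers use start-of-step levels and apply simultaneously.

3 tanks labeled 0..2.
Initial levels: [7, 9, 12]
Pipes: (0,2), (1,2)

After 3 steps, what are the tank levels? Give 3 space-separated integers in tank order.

Answer: 9 9 10

Derivation:
Step 1: flows [2->0,2->1] -> levels [8 10 10]
Step 2: flows [2->0,1=2] -> levels [9 10 9]
Step 3: flows [0=2,1->2] -> levels [9 9 10]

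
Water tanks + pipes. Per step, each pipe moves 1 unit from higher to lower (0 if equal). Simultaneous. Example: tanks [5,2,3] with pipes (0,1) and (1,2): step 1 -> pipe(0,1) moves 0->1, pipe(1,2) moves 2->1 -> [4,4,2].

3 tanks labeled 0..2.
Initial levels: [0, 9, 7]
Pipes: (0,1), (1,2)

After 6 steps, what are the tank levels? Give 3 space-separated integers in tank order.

Step 1: flows [1->0,1->2] -> levels [1 7 8]
Step 2: flows [1->0,2->1] -> levels [2 7 7]
Step 3: flows [1->0,1=2] -> levels [3 6 7]
Step 4: flows [1->0,2->1] -> levels [4 6 6]
Step 5: flows [1->0,1=2] -> levels [5 5 6]
Step 6: flows [0=1,2->1] -> levels [5 6 5]

Answer: 5 6 5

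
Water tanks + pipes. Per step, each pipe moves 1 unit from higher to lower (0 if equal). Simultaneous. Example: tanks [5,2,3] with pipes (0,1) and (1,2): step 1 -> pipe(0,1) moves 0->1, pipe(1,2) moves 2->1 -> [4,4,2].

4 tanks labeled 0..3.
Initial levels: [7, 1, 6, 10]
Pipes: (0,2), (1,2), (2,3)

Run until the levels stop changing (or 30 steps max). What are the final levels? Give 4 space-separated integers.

Answer: 7 6 4 7

Derivation:
Step 1: flows [0->2,2->1,3->2] -> levels [6 2 7 9]
Step 2: flows [2->0,2->1,3->2] -> levels [7 3 6 8]
Step 3: flows [0->2,2->1,3->2] -> levels [6 4 7 7]
Step 4: flows [2->0,2->1,2=3] -> levels [7 5 5 7]
Step 5: flows [0->2,1=2,3->2] -> levels [6 5 7 6]
Step 6: flows [2->0,2->1,2->3] -> levels [7 6 4 7]
Step 7: flows [0->2,1->2,3->2] -> levels [6 5 7 6]
  -> period-2 cycle: step 7 state = step 5 state; never stabilizes
  -> state at step 30: (30-5) mod 2 = 1, same as step 6 -> [7 6 4 7]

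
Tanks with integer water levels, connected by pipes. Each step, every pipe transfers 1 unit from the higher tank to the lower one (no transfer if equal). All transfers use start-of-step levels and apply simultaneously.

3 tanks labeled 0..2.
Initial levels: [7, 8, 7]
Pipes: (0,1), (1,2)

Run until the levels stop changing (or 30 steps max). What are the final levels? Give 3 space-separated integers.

Answer: 7 8 7

Derivation:
Step 1: flows [1->0,1->2] -> levels [8 6 8]
Step 2: flows [0->1,2->1] -> levels [7 8 7]
  -> period-2 cycle: step 2 state = step 0 state; never stabilizes
  -> state at step 30: (30-0) mod 2 = 0, same as step 0 -> [7 8 7]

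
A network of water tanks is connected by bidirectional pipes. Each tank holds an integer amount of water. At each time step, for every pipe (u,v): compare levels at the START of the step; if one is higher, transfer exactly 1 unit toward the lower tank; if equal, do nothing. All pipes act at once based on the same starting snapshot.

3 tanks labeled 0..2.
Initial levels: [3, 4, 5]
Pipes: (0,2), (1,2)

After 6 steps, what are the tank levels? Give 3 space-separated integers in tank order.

Answer: 3 4 5

Derivation:
Step 1: flows [2->0,2->1] -> levels [4 5 3]
Step 2: flows [0->2,1->2] -> levels [3 4 5]
  -> period-2 cycle: step 2 state = step 0 state
  -> state at step 6: (6-0) mod 2 = 0, same as step 0 -> [3 4 5]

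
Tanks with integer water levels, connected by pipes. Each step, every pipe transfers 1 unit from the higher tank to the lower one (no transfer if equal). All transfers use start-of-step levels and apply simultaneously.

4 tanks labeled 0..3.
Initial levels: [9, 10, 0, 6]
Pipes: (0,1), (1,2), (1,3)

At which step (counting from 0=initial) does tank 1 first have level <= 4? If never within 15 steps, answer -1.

Step 1: flows [1->0,1->2,1->3] -> levels [10 7 1 7]
Step 2: flows [0->1,1->2,1=3] -> levels [9 7 2 7]
Step 3: flows [0->1,1->2,1=3] -> levels [8 7 3 7]
Step 4: flows [0->1,1->2,1=3] -> levels [7 7 4 7]
Step 5: flows [0=1,1->2,1=3] -> levels [7 6 5 7]
Step 6: flows [0->1,1->2,3->1] -> levels [6 7 6 6]
Step 7: flows [1->0,1->2,1->3] -> levels [7 4 7 7]
Tank 1 first reaches <=4 at step 7

Answer: 7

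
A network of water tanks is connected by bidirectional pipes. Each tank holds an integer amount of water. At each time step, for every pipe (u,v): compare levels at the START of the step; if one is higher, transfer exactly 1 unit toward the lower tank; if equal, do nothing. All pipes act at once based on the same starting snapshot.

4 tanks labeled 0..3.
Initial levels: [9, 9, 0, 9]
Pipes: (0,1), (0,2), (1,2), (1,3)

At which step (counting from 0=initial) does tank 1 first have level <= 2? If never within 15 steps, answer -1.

Answer: -1

Derivation:
Step 1: flows [0=1,0->2,1->2,1=3] -> levels [8 8 2 9]
Step 2: flows [0=1,0->2,1->2,3->1] -> levels [7 8 4 8]
Step 3: flows [1->0,0->2,1->2,1=3] -> levels [7 6 6 8]
Step 4: flows [0->1,0->2,1=2,3->1] -> levels [5 8 7 7]
Step 5: flows [1->0,2->0,1->2,1->3] -> levels [7 5 7 8]
Step 6: flows [0->1,0=2,2->1,3->1] -> levels [6 8 6 7]
Step 7: flows [1->0,0=2,1->2,1->3] -> levels [7 5 7 8]
  -> period-2 cycle (repeats step 5); tank 1 never drops to <=2
Tank 1 never reaches <=2 within 15 steps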